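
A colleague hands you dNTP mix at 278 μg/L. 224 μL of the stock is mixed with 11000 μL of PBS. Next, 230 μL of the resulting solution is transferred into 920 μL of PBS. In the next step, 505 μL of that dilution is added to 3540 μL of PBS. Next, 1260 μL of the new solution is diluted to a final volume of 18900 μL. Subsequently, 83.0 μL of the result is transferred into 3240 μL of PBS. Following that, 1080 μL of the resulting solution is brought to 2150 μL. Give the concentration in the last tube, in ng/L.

0.116 ng/L

Overall dilution factor = 50.11 × 5 × 8.010 × 15 × 40.04 × 1.991 = 2.40 × 10⁶.
278 μg/L / 2.40 × 10⁶ = 1.16 × 10⁻⁴ μg/L = 0.116 ng/L.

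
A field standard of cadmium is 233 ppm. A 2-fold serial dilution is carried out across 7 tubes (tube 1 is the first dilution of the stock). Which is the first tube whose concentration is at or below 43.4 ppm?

tube 3

Tube n has concentration 233 ppm / 2ⁿ.
Need 2ⁿ ≥ 233 ppm / 43.4 ppm = 5.37, so n ≥ 2.42.
First such tube: n = 3.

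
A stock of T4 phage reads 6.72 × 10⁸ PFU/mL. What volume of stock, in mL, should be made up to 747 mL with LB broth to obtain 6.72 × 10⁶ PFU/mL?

7.47 mL

V₁ = C₂V₂/C₁ = 6.72 × 10⁶ × 747 / 6.72 × 10⁸ = 7.47 mL.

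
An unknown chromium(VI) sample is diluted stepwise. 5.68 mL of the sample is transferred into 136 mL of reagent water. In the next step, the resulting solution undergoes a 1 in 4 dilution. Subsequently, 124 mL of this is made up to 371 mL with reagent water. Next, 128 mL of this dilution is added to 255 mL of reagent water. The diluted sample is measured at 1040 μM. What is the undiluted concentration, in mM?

929 mM

Overall dilution factor = 24.94 × 4 × 2.992 × 2.992 = 893.
Original = 1040 μM × 893 = 9.29 × 10⁵ μM = 929 mM.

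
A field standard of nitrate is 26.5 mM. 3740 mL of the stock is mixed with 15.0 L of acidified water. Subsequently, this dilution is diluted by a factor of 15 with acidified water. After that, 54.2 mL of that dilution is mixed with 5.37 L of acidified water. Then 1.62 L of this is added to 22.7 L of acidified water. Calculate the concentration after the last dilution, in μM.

0.235 μM

Overall dilution factor = 5.011 × 15 × 100.1 × 15.01 = 1.13 × 10⁵.
26.5 mM / 1.13 × 10⁵ = 2.35 × 10⁻⁴ mM = 0.235 μM.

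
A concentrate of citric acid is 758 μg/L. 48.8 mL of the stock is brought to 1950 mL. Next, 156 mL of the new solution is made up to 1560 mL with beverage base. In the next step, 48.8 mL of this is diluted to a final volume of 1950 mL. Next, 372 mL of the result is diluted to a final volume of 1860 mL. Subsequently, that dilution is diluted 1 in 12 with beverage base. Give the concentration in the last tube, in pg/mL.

0.791 pg/mL

Overall dilution factor = 39.96 × 10 × 39.96 × 5 × 12 = 9.58 × 10⁵.
758 μg/L / 9.58 × 10⁵ = 7.91 × 10⁻⁴ μg/L = 0.791 pg/mL.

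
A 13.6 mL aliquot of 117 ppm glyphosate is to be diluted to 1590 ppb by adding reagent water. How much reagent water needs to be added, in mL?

987 mL

1590 ppb = 1.59 ppm.
V₂ = C₁V₁/C₂ = 117 × 13.6 / 1.59 = 1001 mL.
Diluent to add = V₂ − V₁ = 1001 − 13.6 = 987 mL.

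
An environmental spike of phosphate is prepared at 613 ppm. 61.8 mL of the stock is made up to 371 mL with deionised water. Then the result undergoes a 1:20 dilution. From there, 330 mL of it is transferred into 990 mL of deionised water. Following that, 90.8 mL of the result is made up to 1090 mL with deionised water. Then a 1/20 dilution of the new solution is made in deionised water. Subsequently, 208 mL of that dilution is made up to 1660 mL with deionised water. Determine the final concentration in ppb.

Overall dilution factor = 6.003 × 20 × 4 × 12.00 × 20 × 7.981 = 9.20 × 10⁵.
613 ppm / 9.20 × 10⁵ = 6.66 × 10⁻⁴ ppm = 0.666 ppb.

0.666 ppb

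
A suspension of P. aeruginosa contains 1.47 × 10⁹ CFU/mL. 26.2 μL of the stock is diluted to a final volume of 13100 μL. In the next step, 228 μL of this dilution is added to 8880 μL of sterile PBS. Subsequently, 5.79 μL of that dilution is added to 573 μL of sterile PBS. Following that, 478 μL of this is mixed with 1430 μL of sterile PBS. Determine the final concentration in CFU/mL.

184 CFU/mL

Overall dilution factor = 500 × 39.95 × 99.96 × 3.992 = 7.97 × 10⁶.
1.47 × 10⁹ CFU/mL / 7.97 × 10⁶ = 184 CFU/mL.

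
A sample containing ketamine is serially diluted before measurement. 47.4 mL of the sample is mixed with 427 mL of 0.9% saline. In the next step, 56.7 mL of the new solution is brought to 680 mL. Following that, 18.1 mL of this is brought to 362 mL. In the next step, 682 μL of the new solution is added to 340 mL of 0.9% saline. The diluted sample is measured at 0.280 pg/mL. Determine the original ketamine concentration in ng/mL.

336 ng/mL

Overall dilution factor = 10.01 × 11.99 × 20 × 499.5 = 1.20 × 10⁶.
Original = 0.280 pg/mL × 1.20 × 10⁶ = 3.36 × 10⁵ pg/mL = 336 ng/mL.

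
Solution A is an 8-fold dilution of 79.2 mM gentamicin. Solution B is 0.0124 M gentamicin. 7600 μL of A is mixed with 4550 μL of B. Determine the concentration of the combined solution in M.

0.0108 M

C_A = 79.2 mM / 8 = 9.90 mM.
C_B = 0.0124 M = 12.4 mM.
C_mix = (C_A·V_A + C_B·V_B)/(V_A + V_B) = (9.90×7600 + 12.4×4550) / 12150 = 10.8 mM = 0.0108 M.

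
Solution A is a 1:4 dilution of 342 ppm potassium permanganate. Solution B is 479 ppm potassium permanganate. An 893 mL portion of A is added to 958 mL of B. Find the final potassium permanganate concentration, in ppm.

289 ppm

C_A = 342 ppm / 4 = 85.5 ppm.
C_mix = (C_A·V_A + C_B·V_B)/(V_A + V_B) = (85.5×893 + 479×958) / 1851 = 289 ppm.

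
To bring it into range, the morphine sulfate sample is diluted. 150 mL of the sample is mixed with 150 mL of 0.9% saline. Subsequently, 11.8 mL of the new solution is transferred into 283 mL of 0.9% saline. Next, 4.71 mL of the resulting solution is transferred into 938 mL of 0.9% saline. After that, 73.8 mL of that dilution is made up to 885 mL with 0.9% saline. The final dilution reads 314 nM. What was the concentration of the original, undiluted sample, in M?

Overall dilution factor = 2 × 24.98 × 200.2 × 11.99 = 1.20 × 10⁵.
Original = 314 nM × 1.20 × 10⁵ = 3.77 × 10⁷ nM = 0.0377 M.

0.0377 M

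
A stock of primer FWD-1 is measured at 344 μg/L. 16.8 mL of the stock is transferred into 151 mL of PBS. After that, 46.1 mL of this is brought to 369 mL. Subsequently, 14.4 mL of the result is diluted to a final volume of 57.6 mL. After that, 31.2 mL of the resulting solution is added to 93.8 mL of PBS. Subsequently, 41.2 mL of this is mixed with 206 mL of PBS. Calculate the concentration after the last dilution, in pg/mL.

44.7 pg/mL

Overall dilution factor = 9.988 × 8.004 × 4 × 4.006 × 6 = 7687.
344 μg/L / 7687 = 0.0447 μg/L = 44.7 pg/mL.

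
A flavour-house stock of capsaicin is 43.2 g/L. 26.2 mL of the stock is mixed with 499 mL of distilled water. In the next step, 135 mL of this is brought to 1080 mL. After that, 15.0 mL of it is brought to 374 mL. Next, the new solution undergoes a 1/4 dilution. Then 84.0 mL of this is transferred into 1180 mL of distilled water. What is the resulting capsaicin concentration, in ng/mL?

Overall dilution factor = 20.05 × 8 × 24.93 × 4 × 15.05 = 2.41 × 10⁵.
43.2 g/L / 2.41 × 10⁵ = 1.79 × 10⁻⁴ g/L = 179 ng/mL.

179 ng/mL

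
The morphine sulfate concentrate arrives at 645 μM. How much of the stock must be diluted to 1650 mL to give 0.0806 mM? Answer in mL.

206 mL

0.0806 mM = 80.6 μM.
V₁ = C₂V₂/C₁ = 80.6 × 1650 / 645 = 206 mL.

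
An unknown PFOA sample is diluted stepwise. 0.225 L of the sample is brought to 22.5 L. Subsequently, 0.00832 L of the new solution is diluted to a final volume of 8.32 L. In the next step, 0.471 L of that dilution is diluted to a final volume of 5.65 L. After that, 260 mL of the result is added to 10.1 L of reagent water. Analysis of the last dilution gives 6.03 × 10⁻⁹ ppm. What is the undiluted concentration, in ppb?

288 ppb

Overall dilution factor = 100 × 1000 × 12.00 × 39.85 = 4.78 × 10⁷.
Original = 6.03 × 10⁻⁹ ppm × 4.78 × 10⁷ = 0.288 ppm = 288 ppb.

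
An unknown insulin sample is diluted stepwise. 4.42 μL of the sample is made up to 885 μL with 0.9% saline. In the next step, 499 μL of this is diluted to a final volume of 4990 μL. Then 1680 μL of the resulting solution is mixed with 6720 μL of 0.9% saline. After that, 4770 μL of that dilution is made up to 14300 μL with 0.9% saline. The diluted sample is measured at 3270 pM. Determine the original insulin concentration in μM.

98.1 μM

Overall dilution factor = 200.2 × 10 × 5 × 2.998 = 3.00 × 10⁴.
Original = 3270 pM × 3.00 × 10⁴ = 9.81 × 10⁷ pM = 98.1 μM.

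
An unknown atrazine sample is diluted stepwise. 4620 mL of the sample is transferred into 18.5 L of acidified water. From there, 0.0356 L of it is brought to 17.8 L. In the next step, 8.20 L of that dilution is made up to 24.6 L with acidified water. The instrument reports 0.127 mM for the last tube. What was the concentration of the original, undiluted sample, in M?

0.953 M

Overall dilution factor = 5.004 × 500 × 3 = 7506.
Original = 0.127 mM × 7506 = 953 mM = 0.953 M.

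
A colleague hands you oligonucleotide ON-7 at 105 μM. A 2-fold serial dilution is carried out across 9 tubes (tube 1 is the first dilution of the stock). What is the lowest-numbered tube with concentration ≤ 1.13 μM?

Tube n has concentration 105 μM / 2ⁿ.
Need 2ⁿ ≥ 105 μM / 1.13 μM = 92.9, so n ≥ 6.54.
First such tube: n = 7.

tube 7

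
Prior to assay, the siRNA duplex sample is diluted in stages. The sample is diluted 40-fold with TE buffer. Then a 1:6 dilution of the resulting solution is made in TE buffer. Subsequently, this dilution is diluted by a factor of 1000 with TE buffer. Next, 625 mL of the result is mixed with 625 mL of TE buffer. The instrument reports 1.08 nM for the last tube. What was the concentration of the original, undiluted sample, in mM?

0.518 mM

Overall dilution factor = 40 × 6 × 1000 × 2 = 4.80 × 10⁵.
Original = 1.08 nM × 4.80 × 10⁵ = 5.18 × 10⁵ nM = 0.518 mM.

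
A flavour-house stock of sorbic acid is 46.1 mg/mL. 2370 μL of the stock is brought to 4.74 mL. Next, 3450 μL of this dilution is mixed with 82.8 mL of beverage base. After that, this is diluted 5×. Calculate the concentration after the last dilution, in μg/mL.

184 μg/mL

Overall dilution factor = 2 × 25 × 5 = 250.
46.1 mg/mL / 250 = 0.184 mg/mL = 184 μg/mL.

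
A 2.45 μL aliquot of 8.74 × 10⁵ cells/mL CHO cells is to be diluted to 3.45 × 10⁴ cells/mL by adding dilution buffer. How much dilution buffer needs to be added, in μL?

59.6 μL

V₂ = C₁V₁/C₂ = 8.74 × 10⁵ × 2.45 / 3.45 × 10⁴ = 62.1 μL.
Diluent to add = V₂ − V₁ = 62.1 − 2.45 = 59.6 μL.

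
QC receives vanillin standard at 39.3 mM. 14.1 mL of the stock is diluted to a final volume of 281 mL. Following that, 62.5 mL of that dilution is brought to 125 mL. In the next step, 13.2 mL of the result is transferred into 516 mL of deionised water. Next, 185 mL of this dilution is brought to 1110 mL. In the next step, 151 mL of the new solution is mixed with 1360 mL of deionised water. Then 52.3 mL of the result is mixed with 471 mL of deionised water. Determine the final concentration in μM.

0.0409 μM

Overall dilution factor = 19.93 × 2 × 40.09 × 6 × 10.01 × 10.01 = 9.60 × 10⁵.
39.3 mM / 9.60 × 10⁵ = 4.09 × 10⁻⁵ mM = 0.0409 μM.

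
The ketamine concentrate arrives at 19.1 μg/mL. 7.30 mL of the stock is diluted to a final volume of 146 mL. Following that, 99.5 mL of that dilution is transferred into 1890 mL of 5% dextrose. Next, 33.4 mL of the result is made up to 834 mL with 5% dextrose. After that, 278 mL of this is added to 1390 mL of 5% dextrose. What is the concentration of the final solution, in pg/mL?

319 pg/mL

Overall dilution factor = 20 × 19.99 × 24.97 × 6 = 5.99 × 10⁴.
19.1 μg/mL / 5.99 × 10⁴ = 3.19 × 10⁻⁴ μg/mL = 319 pg/mL.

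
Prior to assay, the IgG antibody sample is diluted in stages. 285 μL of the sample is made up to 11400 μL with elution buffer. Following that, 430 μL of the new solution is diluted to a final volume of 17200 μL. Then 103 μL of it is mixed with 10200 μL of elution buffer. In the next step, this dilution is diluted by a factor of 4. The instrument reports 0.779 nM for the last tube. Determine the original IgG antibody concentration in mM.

0.499 mM

Overall dilution factor = 40 × 40 × 100.0 × 4 = 6.40 × 10⁵.
Original = 0.779 nM × 6.40 × 10⁵ = 4.99 × 10⁵ nM = 0.499 mM.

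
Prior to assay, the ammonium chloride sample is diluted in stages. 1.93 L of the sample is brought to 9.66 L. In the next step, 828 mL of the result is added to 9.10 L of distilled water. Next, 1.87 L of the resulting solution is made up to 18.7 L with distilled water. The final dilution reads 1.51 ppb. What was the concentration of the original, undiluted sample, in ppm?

0.906 ppm

Overall dilution factor = 5.005 × 11.99 × 10 = 600.
Original = 1.51 ppb × 600 = 906 ppb = 0.906 ppm.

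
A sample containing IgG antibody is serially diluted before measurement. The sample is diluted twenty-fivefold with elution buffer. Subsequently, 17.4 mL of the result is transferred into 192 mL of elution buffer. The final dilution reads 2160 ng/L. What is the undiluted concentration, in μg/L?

650 μg/L

Overall dilution factor = 25 × 12.03 = 301.
Original = 2160 ng/L × 301 = 6.50 × 10⁵ ng/L = 650 μg/L.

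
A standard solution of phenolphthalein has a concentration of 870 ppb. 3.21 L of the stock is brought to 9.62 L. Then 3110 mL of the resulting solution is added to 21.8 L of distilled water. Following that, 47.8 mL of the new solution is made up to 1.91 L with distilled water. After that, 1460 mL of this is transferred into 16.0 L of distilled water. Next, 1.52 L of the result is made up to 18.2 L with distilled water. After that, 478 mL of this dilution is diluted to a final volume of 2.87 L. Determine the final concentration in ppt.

1.06 ppt

Overall dilution factor = 2.997 × 8.010 × 39.96 × 11.96 × 11.97 × 6.004 = 8.25 × 10⁵.
870 ppb / 8.25 × 10⁵ = 1.06 × 10⁻³ ppb = 1.06 ppt.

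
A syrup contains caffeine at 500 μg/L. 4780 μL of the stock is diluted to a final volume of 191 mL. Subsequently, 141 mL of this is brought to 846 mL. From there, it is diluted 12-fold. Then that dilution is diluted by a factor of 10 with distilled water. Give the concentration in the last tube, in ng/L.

Overall dilution factor = 39.96 × 6 × 12 × 10 = 2.88 × 10⁴.
500 μg/L / 2.88 × 10⁴ = 0.0174 μg/L = 17.4 ng/L.

17.4 ng/L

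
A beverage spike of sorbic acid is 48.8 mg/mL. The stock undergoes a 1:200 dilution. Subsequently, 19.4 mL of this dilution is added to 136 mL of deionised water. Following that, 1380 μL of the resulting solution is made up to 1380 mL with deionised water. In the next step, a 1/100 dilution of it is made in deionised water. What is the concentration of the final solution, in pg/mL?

Overall dilution factor = 200 × 8.010 × 1000 × 100 = 1.60 × 10⁸.
48.8 mg/mL / 1.60 × 10⁸ = 3.05 × 10⁻⁷ mg/mL = 305 pg/mL.

305 pg/mL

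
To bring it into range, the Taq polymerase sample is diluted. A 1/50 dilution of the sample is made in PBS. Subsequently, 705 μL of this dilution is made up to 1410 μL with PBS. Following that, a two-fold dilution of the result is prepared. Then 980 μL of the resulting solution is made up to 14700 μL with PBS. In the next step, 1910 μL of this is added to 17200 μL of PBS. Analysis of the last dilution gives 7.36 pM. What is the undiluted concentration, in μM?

Overall dilution factor = 50 × 2 × 2 × 15 × 10.01 = 3.00 × 10⁴.
Original = 7.36 pM × 3.00 × 10⁴ = 2.21 × 10⁵ pM = 0.221 μM.

0.221 μM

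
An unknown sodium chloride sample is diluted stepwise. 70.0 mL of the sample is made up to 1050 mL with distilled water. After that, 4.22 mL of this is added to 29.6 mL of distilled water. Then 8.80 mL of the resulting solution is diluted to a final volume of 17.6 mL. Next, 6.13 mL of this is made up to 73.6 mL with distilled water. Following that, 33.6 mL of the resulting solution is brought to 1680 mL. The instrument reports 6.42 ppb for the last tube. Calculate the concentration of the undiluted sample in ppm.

927 ppm

Overall dilution factor = 15 × 8.014 × 2 × 12.01 × 50 = 1.44 × 10⁵.
Original = 6.42 ppb × 1.44 × 10⁵ = 9.27 × 10⁵ ppb = 927 ppm.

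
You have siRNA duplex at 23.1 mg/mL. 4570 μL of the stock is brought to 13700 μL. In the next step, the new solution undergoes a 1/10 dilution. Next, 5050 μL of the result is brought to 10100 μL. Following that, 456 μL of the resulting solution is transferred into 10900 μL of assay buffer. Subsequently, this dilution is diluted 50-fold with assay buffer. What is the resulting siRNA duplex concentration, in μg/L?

309 μg/L

Overall dilution factor = 2.998 × 10 × 2 × 24.90 × 50 = 7.47 × 10⁴.
23.1 mg/mL / 7.47 × 10⁴ = 3.09 × 10⁻⁴ mg/mL = 309 μg/L.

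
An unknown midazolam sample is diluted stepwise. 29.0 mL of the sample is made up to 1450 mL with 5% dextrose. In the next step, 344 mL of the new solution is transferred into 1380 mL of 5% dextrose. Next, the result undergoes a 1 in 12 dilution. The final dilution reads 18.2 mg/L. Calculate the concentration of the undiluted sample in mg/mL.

54.7 mg/mL

Overall dilution factor = 50 × 5.012 × 12 = 3007.
Original = 18.2 mg/L × 3007 = 5.47 × 10⁴ mg/L = 54.7 mg/mL.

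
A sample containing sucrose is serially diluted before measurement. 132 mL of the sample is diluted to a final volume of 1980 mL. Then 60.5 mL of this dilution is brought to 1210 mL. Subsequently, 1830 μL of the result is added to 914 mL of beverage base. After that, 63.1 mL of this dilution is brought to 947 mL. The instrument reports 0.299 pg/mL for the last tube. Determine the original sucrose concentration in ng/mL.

674 ng/mL

Overall dilution factor = 15 × 20 × 500.5 × 15.01 = 2.25 × 10⁶.
Original = 0.299 pg/mL × 2.25 × 10⁶ = 6.74 × 10⁵ pg/mL = 674 ng/mL.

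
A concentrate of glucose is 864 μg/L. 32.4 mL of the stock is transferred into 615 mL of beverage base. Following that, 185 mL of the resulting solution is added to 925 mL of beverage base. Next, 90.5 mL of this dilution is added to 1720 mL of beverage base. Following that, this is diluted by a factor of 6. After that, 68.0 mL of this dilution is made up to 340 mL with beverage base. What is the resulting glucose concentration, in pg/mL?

Overall dilution factor = 19.98 × 6 × 20.01 × 6 × 5 = 7.20 × 10⁴.
864 μg/L / 7.20 × 10⁴ = 0.0120 μg/L = 12.0 pg/mL.

12.0 pg/mL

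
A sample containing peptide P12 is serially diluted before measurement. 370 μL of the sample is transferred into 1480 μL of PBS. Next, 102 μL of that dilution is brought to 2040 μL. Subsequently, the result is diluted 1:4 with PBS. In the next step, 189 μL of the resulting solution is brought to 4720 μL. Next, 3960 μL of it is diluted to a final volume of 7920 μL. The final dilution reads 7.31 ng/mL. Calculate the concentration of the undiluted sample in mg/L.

Overall dilution factor = 5 × 20 × 4 × 24.97 × 2 = 2.00 × 10⁴.
Original = 7.31 ng/mL × 2.00 × 10⁴ = 1.46 × 10⁵ ng/mL = 146 mg/L.

146 mg/L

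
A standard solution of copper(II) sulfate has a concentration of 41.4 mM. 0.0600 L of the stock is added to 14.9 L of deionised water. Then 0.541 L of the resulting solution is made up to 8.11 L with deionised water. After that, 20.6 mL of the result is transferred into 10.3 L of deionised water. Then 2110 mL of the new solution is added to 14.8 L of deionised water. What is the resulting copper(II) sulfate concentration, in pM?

Overall dilution factor = 249.3 × 14.99 × 501 × 8.014 = 1.50 × 10⁷.
41.4 mM / 1.50 × 10⁷ = 2.76 × 10⁻⁶ mM = 2760 pM.

2760 pM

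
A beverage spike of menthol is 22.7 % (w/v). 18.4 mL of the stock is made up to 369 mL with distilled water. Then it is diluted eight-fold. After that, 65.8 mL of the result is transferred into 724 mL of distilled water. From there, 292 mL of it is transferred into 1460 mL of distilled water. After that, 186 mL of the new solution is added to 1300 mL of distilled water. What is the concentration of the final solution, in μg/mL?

Overall dilution factor = 20.05 × 8 × 12.00 × 6 × 7.989 = 9.23 × 10⁴.
22.7 % (w/v) / 9.23 × 10⁴ = 2.46 × 10⁻⁴ % (w/v) = 2.46 μg/mL.

2.46 μg/mL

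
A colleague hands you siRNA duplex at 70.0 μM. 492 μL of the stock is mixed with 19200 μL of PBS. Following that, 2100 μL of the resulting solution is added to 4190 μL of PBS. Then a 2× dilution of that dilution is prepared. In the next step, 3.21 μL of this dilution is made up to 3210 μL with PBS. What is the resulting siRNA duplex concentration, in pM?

292 pM

Overall dilution factor = 40.02 × 2.995 × 2 × 1000 = 2.40 × 10⁵.
70.0 μM / 2.40 × 10⁵ = 2.92 × 10⁻⁴ μM = 292 pM.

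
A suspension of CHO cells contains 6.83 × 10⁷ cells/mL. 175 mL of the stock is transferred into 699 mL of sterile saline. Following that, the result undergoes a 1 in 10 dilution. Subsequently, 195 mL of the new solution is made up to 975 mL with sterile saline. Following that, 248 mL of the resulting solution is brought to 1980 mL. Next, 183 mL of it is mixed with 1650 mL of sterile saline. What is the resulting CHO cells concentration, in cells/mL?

3420 cells/mL

Overall dilution factor = 4.994 × 10 × 5 × 7.984 × 10.02 = 2.00 × 10⁴.
6.83 × 10⁷ cells/mL / 2.00 × 10⁴ = 3420 cells/mL.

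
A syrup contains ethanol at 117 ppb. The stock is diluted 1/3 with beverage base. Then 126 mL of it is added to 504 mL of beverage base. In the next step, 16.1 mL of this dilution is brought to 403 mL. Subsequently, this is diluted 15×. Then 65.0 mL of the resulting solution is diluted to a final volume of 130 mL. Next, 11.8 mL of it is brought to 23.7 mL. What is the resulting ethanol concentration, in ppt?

Overall dilution factor = 3 × 5 × 25.03 × 15 × 2 × 2.008 = 2.26 × 10⁴.
117 ppb / 2.26 × 10⁴ = 5.17 × 10⁻³ ppb = 5.17 ppt.

5.17 ppt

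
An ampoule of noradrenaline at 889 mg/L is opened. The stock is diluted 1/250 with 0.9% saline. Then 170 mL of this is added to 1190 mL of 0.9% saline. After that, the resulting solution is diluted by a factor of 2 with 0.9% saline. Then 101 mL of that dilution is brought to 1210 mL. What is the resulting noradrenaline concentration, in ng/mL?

Overall dilution factor = 250 × 8 × 2 × 11.98 = 4.79 × 10⁴.
889 mg/L / 4.79 × 10⁴ = 0.0186 mg/L = 18.6 ng/mL.

18.6 ng/mL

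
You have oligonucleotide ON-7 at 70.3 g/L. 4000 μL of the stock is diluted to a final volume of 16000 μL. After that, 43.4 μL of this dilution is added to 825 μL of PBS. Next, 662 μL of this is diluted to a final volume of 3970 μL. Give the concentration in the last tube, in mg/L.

Overall dilution factor = 4 × 20.01 × 5.997 = 480.
70.3 g/L / 480 = 0.146 g/L = 146 mg/L.

146 mg/L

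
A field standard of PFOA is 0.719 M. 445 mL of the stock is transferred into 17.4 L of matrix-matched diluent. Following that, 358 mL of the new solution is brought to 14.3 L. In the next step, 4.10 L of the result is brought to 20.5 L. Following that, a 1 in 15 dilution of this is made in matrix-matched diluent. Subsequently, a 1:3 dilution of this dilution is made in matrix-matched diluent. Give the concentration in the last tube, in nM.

Overall dilution factor = 40.10 × 39.94 × 5 × 15 × 3 = 3.60 × 10⁵.
0.719 M / 3.60 × 10⁵ = 1.99 × 10⁻⁶ M = 1990 nM.

1990 nM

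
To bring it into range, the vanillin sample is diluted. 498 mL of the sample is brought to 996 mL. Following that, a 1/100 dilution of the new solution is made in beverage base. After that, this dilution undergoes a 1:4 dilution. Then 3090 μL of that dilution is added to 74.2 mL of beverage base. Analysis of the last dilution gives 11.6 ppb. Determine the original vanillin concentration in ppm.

232 ppm

Overall dilution factor = 2 × 100 × 4 × 25.01 = 2.00 × 10⁴.
Original = 11.6 ppb × 2.00 × 10⁴ = 2.32 × 10⁵ ppb = 232 ppm.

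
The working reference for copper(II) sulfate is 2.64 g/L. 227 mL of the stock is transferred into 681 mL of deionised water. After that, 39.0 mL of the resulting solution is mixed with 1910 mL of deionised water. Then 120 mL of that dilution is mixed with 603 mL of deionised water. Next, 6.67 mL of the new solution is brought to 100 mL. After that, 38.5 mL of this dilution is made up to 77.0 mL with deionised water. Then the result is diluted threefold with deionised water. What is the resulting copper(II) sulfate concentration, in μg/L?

Overall dilution factor = 4 × 49.97 × 6.025 × 14.99 × 2 × 3 = 1.08 × 10⁵.
2.64 g/L / 1.08 × 10⁵ = 2.44 × 10⁻⁵ g/L = 24.4 μg/L.

24.4 μg/L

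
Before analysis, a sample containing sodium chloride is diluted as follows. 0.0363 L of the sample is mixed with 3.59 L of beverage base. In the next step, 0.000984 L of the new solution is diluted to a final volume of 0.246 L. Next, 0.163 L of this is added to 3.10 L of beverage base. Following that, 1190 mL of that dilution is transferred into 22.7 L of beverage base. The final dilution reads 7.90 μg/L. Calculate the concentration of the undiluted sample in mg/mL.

79.3 mg/mL

Overall dilution factor = 99.90 × 250 × 20.02 × 20.08 = 1.00 × 10⁷.
Original = 7.90 μg/L × 1.00 × 10⁷ = 7.93 × 10⁷ μg/L = 79.3 mg/mL.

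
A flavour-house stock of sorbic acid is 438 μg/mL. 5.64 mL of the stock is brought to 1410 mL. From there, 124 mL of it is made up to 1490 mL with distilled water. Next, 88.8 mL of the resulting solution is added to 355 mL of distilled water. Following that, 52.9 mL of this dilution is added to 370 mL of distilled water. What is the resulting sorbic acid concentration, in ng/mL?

3.65 ng/mL

Overall dilution factor = 250 × 12.02 × 4.998 × 7.994 = 1.20 × 10⁵.
438 μg/mL / 1.20 × 10⁵ = 3.65 × 10⁻³ μg/mL = 3.65 ng/mL.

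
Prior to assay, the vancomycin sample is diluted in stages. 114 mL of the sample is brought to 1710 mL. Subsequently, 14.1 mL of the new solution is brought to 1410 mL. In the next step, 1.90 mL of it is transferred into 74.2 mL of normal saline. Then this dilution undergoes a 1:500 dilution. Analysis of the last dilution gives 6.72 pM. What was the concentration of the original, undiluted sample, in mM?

0.202 mM

Overall dilution factor = 15 × 100 × 40.05 × 500 = 3.00 × 10⁷.
Original = 6.72 pM × 3.00 × 10⁷ = 2.02 × 10⁸ pM = 0.202 mM.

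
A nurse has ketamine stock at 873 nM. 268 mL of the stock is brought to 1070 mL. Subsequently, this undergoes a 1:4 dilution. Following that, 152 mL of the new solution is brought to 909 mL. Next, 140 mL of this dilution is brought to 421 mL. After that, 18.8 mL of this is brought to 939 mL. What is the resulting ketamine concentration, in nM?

Overall dilution factor = 3.993 × 4 × 5.980 × 3.007 × 49.95 = 1.43 × 10⁴.
873 nM / 1.43 × 10⁴ = 0.0609 nM.

0.0609 nM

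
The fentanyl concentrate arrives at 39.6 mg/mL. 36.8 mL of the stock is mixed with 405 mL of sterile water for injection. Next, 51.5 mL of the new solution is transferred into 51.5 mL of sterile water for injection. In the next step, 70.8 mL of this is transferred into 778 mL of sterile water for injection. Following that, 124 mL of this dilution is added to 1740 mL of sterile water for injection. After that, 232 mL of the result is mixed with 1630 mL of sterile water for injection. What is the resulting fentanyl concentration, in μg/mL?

Overall dilution factor = 12.01 × 2 × 11.99 × 15.03 × 8.026 = 3.47 × 10⁴.
39.6 mg/mL / 3.47 × 10⁴ = 1.14 × 10⁻³ mg/mL = 1.14 μg/mL.

1.14 μg/mL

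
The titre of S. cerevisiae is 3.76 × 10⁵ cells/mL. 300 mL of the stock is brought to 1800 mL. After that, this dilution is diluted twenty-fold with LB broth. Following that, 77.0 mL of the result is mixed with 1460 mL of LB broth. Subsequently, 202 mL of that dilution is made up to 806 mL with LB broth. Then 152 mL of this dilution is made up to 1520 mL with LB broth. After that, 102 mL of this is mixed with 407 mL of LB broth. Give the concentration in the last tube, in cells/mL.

0.788 cells/mL

Overall dilution factor = 6 × 20 × 19.96 × 3.990 × 10 × 4.990 = 4.77 × 10⁵.
3.76 × 10⁵ cells/mL / 4.77 × 10⁵ = 0.788 cells/mL.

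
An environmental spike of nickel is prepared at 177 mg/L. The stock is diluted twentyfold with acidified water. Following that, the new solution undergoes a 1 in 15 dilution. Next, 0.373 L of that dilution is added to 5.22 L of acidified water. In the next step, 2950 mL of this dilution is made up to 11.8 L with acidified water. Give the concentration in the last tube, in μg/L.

Overall dilution factor = 20 × 15 × 14.99 × 4 = 1.80 × 10⁴.
177 mg/L / 1.80 × 10⁴ = 9.84 × 10⁻³ mg/L = 9.84 μg/L.

9.84 μg/L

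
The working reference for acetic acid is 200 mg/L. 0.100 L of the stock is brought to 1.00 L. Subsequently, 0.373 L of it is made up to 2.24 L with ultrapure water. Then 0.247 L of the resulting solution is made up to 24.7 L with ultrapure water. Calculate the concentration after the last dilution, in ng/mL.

33.3 ng/mL

Overall dilution factor = 10 × 6.005 × 100 = 6005.
200 mg/L / 6005 = 0.0333 mg/L = 33.3 ng/mL.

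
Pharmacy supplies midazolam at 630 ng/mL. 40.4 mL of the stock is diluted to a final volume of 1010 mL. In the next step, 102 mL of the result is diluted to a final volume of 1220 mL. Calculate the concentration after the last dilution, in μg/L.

Overall dilution factor = 25 × 11.96 = 299.
630 ng/mL / 299 = 2.11 ng/mL = 2.11 μg/L.

2.11 μg/L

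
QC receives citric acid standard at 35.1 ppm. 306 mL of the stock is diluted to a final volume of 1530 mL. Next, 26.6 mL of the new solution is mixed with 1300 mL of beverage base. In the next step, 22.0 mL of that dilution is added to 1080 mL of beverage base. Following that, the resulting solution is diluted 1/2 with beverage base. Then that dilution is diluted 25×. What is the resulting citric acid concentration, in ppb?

0.0562 ppb

Overall dilution factor = 5 × 49.87 × 50.09 × 2 × 25 = 6.25 × 10⁵.
35.1 ppm / 6.25 × 10⁵ = 5.62 × 10⁻⁵ ppm = 0.0562 ppb.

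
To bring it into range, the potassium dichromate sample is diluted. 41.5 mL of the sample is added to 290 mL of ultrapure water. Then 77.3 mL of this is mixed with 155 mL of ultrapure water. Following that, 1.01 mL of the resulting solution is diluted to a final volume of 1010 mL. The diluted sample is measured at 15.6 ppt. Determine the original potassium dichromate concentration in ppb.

374 ppb

Overall dilution factor = 7.988 × 3.005 × 1000 = 2.40 × 10⁴.
Original = 15.6 ppt × 2.40 × 10⁴ = 3.74 × 10⁵ ppt = 374 ppb.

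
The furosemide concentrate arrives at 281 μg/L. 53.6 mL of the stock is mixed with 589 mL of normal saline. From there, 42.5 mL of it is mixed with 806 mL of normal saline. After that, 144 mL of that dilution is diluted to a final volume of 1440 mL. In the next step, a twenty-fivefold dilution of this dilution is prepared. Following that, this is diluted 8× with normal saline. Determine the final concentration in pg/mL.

0.587 pg/mL

Overall dilution factor = 11.99 × 19.96 × 10 × 25 × 8 = 4.79 × 10⁵.
281 μg/L / 4.79 × 10⁵ = 5.87 × 10⁻⁴ μg/L = 0.587 pg/mL.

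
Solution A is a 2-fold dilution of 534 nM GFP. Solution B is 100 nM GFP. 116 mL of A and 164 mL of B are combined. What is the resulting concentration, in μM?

0.169 μM

C_A = 534 nM / 2 = 267 nM.
C_mix = (C_A·V_A + C_B·V_B)/(V_A + V_B) = (267×116 + 100×164) / 280.0 = 169 nM = 0.169 μM.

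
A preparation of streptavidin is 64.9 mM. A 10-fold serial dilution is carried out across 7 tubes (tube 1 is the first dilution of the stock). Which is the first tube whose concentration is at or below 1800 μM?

Tube n has concentration 64.9 mM / 10ⁿ.
Need 10ⁿ ≥ 64.9 mM / 1800 μM = 36.1, so n ≥ 1.56.
First such tube: n = 2.

tube 2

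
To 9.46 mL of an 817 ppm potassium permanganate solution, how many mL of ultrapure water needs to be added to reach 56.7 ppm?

V₂ = C₁V₁/C₂ = 817 × 9.46 / 56.7 = 136 mL.
Diluent to add = V₂ − V₁ = 136 − 9.46 = 127 mL.

127 mL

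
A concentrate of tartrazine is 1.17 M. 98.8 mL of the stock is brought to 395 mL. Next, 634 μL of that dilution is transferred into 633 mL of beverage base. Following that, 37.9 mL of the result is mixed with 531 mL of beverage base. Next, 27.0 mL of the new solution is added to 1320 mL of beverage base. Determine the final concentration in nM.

391 nM

Overall dilution factor = 3.998 × 999.4 × 15.01 × 49.89 = 2.99 × 10⁶.
1.17 M / 2.99 × 10⁶ = 3.91 × 10⁻⁷ M = 391 nM.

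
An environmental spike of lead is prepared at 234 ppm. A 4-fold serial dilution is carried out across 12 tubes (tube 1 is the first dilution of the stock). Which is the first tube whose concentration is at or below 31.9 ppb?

Tube n has concentration 234 ppm / 4ⁿ.
Need 4ⁿ ≥ 234 ppm / 31.9 ppb = 7335, so n ≥ 6.42.
First such tube: n = 7.

tube 7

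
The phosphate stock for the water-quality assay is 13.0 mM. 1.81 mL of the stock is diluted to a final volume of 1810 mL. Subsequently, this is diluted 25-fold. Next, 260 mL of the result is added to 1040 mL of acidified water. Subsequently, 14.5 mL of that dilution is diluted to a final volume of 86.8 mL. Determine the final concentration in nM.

17.4 nM

Overall dilution factor = 1000 × 25 × 5 × 5.986 = 7.48 × 10⁵.
13.0 mM / 7.48 × 10⁵ = 1.74 × 10⁻⁵ mM = 17.4 nM.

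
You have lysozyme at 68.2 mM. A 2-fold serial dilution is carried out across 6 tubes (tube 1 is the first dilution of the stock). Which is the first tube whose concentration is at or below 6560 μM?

Tube n has concentration 68.2 mM / 2ⁿ.
Need 2ⁿ ≥ 68.2 mM / 6560 μM = 10.4, so n ≥ 3.38.
First such tube: n = 4.

tube 4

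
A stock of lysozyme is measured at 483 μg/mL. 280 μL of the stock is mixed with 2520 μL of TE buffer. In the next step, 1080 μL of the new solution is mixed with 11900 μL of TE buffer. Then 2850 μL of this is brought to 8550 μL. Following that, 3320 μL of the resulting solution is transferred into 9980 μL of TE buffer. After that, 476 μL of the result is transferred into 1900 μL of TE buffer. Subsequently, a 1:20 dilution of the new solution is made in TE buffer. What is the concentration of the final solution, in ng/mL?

Overall dilution factor = 10 × 12.02 × 3 × 4.006 × 4.992 × 20 = 1.44 × 10⁵.
483 μg/mL / 1.44 × 10⁵ = 3.35 × 10⁻³ μg/mL = 3.35 ng/mL.

3.35 ng/mL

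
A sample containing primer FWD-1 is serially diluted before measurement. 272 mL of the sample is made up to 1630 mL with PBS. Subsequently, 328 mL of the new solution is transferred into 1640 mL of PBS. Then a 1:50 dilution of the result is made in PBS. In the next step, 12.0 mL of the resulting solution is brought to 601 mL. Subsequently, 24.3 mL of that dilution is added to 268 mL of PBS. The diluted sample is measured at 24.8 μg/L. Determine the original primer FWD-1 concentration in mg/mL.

Overall dilution factor = 5.993 × 6 × 50 × 50.08 × 12.03 = 1.08 × 10⁶.
Original = 24.8 μg/L × 1.08 × 10⁶ = 2.69 × 10⁷ μg/L = 26.9 mg/mL.

26.9 mg/mL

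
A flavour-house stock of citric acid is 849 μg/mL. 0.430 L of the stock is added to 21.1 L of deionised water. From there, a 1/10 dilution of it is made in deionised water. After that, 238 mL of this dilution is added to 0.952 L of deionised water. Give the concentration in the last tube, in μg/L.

Overall dilution factor = 50.07 × 10 × 5 = 2503.
849 μg/mL / 2503 = 0.339 μg/mL = 339 μg/L.

339 μg/L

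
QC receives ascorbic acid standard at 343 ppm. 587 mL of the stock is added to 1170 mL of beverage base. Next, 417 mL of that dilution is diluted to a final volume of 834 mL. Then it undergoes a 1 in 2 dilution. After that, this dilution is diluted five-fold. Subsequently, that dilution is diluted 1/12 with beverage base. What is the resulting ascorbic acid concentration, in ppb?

Overall dilution factor = 2.993 × 2 × 2 × 5 × 12 = 718.
343 ppm / 718 = 0.477 ppm = 477 ppb.

477 ppb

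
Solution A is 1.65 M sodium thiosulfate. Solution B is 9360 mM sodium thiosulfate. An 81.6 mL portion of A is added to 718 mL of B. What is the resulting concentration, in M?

8.57 M

C_B = 9360 mM = 9.36 M.
C_mix = (C_A·V_A + C_B·V_B)/(V_A + V_B) = (1.65×81.6 + 9.36×718) / 799.6 = 8.57 M.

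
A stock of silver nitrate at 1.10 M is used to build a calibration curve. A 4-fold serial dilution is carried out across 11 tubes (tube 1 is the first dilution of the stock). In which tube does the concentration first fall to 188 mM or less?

tube 2

Tube n has concentration 1.10 M / 4ⁿ.
Need 4ⁿ ≥ 1.10 M / 188 mM = 5.85, so n ≥ 1.27.
First such tube: n = 2.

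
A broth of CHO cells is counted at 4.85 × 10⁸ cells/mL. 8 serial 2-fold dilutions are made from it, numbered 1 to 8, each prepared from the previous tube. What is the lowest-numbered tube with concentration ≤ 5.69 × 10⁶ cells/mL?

tube 7

Tube n has concentration 4.85 × 10⁸ cells/mL / 2ⁿ.
Need 2ⁿ ≥ 4.85 × 10⁸ cells/mL / 5.69 × 10⁶ cells/mL = 85.2, so n ≥ 6.41.
First such tube: n = 7.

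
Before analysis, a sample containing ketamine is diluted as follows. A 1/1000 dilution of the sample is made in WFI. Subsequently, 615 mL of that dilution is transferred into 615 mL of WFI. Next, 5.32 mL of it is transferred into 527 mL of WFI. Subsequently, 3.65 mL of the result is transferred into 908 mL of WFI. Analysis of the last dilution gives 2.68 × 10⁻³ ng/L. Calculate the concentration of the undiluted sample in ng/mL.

Overall dilution factor = 1000 × 2 × 100.1 × 249.8 = 5.00 × 10⁷.
Original = 2.68 × 10⁻³ ng/L × 5.00 × 10⁷ = 1.34 × 10⁵ ng/L = 134 ng/mL.

134 ng/mL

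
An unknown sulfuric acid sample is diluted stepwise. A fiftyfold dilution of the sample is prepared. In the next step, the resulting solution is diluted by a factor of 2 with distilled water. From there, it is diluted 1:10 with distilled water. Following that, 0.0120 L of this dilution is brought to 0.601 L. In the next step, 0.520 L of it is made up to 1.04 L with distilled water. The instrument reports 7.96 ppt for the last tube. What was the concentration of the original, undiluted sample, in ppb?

Overall dilution factor = 50 × 2 × 10 × 50.08 × 2 = 1.00 × 10⁵.
Original = 7.96 ppt × 1.00 × 10⁵ = 7.97 × 10⁵ ppt = 797 ppb.

797 ppb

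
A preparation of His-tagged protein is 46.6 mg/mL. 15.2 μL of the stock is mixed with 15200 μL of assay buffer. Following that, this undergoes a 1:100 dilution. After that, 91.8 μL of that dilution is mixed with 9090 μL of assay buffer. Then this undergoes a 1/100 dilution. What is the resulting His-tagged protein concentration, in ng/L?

Overall dilution factor = 1001 × 100 × 100.0 × 100 = 1.00 × 10⁹.
46.6 mg/mL / 1.00 × 10⁹ = 4.65 × 10⁻⁸ mg/mL = 46.5 ng/L.

46.5 ng/L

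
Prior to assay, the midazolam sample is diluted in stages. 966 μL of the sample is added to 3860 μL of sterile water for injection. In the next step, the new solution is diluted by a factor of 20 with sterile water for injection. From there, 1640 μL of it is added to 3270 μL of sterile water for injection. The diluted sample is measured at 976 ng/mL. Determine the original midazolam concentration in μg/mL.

292 μg/mL

Overall dilution factor = 4.996 × 20 × 2.994 = 299.
Original = 976 ng/mL × 299 = 2.92 × 10⁵ ng/mL = 292 μg/mL.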